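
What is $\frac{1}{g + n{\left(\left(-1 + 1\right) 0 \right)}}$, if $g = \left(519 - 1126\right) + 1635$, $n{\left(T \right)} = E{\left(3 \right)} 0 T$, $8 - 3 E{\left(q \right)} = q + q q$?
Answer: $\frac{1}{1028} \approx 0.00097276$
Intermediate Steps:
$E{\left(q \right)} = \frac{8}{3} - \frac{q}{3} - \frac{q^{2}}{3}$ ($E{\left(q \right)} = \frac{8}{3} - \frac{q + q q}{3} = \frac{8}{3} - \frac{q + q^{2}}{3} = \frac{8}{3} - \left(\frac{q}{3} + \frac{q^{2}}{3}\right) = \frac{8}{3} - \frac{q}{3} - \frac{q^{2}}{3}$)
$n{\left(T \right)} = 0$ ($n{\left(T \right)} = \left(\frac{8}{3} - 1 - \frac{3^{2}}{3}\right) 0 T = \left(\frac{8}{3} - 1 - 3\right) 0 T = \left(- \frac{4}{3}\right) 0 T = 0 T = 0$)
$g = 1028$ ($g = -607 + 1635 = 1028$)
$\frac{1}{g + n{\left(\left(-1 + 1\right) 0 \right)}} = \frac{1}{1028 + 0} = \frac{1}{1028}$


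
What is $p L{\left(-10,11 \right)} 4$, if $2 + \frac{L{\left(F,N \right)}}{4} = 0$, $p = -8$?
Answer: $256$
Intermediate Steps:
$L{\left(F,N \right)} = -8$ ($L{\left(F,N \right)} = -8 + 4 \cdot 0 = -8 + 0 = -8$)
$p L{\left(-10,11 \right)} 4 = \left(-8\right) \left(-8\right) 4 = 64 \cdot 4 = 256$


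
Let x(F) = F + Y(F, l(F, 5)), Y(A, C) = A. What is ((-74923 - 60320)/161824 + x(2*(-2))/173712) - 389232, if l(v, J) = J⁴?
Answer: -683852186941139/1756923168 ≈ -3.8923e+5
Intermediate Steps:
x(F) = 2*F (x(F) = F + F = 2*F)
((-74923 - 60320)/161824 + x(2*(-2))/173712) - 389232 = ((-74923 - 60320)/161824 + (2*(2*(-2)))/173712) - 389232 = (-135243*1/161824 + (2*(-4))*(1/173712)) - 389232 = (-135243/161824 - 8*1/173712) - 389232 = (-135243/161824 - 1/21714) - 389232 = -1468414163/1756923168 - 389232 = -683852186941139/1756923168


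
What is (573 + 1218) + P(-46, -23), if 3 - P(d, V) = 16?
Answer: 1778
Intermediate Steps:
P(d, V) = -13 (P(d, V) = 3 - 1*16 = 3 - 16 = -13)
(573 + 1218) + P(-46, -23) = (573 + 1218) - 13 = 1791 - 13 = 1778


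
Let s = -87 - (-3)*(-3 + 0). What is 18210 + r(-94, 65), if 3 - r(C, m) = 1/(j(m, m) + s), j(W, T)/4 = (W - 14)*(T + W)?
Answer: 481260311/26424 ≈ 18213.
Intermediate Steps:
j(W, T) = 4*(-14 + W)*(T + W) (j(W, T) = 4*((W - 14)*(T + W)) = 4*((-14 + W)*(T + W)) = 4*(-14 + W)*(T + W))
s = -96 (s = -87 - (-3)*(-3) = -87 - 1*9 = -87 - 9 = -96)
r(C, m) = 3 - 1/(-96 - 112*m + 8*m²) (r(C, m) = 3 - 1/((-56*m - 56*m + 4*m² + 4*m*m) - 96) = 3 - 1/((-56*m - 56*m + 4*m² + 4*m²) - 96) = 3 - 1/((-112*m + 8*m²) - 96) = 3 - 1/(-96 - 112*m + 8*m²))
18210 + r(-94, 65) = 18210 + (-289 - 336*65 + 24*65²)/(8*(-12 + 65² - 14*65)) = 18210 + (-289 - 21840 + 24*4225)/(8*(-12 + 4225 - 910)) = 18210 + (⅛)*(-289 - 21840 + 101400)/3303 = 18210 + (⅛)*(1/3303)*79271 = 18210 + 79271/26424 = 481260311/26424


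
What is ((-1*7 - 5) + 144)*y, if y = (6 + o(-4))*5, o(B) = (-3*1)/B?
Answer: 4455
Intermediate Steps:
o(B) = -3/B
y = 135/4 (y = (6 - 3/(-4))*5 = (6 - 3*(-¼))*5 = (6 + ¾)*5 = (27/4)*5 = 135/4 ≈ 33.750)
((-1*7 - 5) + 144)*y = ((-1*7 - 5) + 144)*(135/4) = ((-7 - 5) + 144)*(135/4) = (-12 + 144)*(135/4) = 132*(135/4) = 4455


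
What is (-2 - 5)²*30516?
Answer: 1495284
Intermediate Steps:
(-2 - 5)²*30516 = (-7)²*30516 = 49*30516 = 1495284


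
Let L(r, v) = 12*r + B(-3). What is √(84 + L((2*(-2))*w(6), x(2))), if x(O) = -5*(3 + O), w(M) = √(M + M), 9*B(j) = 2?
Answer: √(758 - 864*√3)/3 ≈ 9.0584*I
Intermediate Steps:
B(j) = 2/9 (B(j) = (⅑)*2 = 2/9)
w(M) = √2*√M (w(M) = √(2*M) = √2*√M)
x(O) = -15 - 5*O
L(r, v) = 2/9 + 12*r (L(r, v) = 12*r + 2/9 = 2/9 + 12*r)
√(84 + L((2*(-2))*w(6), x(2))) = √(84 + (2/9 + 12*((2*(-2))*(√2*√6)))) = √(84 + (2/9 + 12*(-8*√3))) = √(84 + (2/9 - 96*√3)) = √(758/9 - 96*√3)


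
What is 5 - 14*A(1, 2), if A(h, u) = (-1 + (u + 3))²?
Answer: -219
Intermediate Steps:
A(h, u) = (2 + u)² (A(h, u) = (-1 + (3 + u))² = (2 + u)²)
5 - 14*A(1, 2) = 5 - 14*(2 + 2)² = 5 - 14*4² = 5 - 14*16 = 5 - 224 = -219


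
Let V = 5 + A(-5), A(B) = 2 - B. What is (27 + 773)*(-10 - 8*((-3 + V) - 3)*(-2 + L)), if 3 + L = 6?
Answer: -46400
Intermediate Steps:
L = 3 (L = -3 + 6 = 3)
V = 12 (V = 5 + (2 - 1*(-5)) = 5 + (2 + 5) = 5 + 7 = 12)
(27 + 773)*(-10 - 8*((-3 + V) - 3)*(-2 + L)) = (27 + 773)*(-10 - 8*((-3 + 12) - 3)*(-2 + 3)) = 800*(-10 - 8*(9 - 3)) = 800*(-10 - 48) = 800*(-58) = -46400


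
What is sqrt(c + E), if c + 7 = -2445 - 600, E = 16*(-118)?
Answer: 2*I*sqrt(1235) ≈ 70.285*I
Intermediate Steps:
E = -1888
c = -3052 (c = -7 + (-2445 - 600) = -7 - 3045 = -3052)
sqrt(c + E) = sqrt(-3052 - 1888) = sqrt(-4940) = 2*I*sqrt(1235)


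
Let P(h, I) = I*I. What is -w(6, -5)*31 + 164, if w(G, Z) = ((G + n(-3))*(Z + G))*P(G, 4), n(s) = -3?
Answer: -1324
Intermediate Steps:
P(h, I) = I²
w(G, Z) = 16*(-3 + G)*(G + Z) (w(G, Z) = ((G - 3)*(Z + G))*4² = ((-3 + G)*(G + Z))*16 = 16*(-3 + G)*(G + Z))
-w(6, -5)*31 + 164 = -(-48*6 - 48*(-5) + 16*6² + 16*6*(-5))*31 + 164 = -(-288 + 240 + 16*36 - 480)*31 + 164 = -(-288 + 240 + 576 - 480)*31 + 164 = -48*31 + 164 = -1*1488 + 164 = -1488 + 164 = -1324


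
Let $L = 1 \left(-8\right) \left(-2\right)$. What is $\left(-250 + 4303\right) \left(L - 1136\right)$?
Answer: $-4539360$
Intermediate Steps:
$L = 16$ ($L = \left(-8\right) \left(-2\right) = 16$)
$\left(-250 + 4303\right) \left(L - 1136\right) = \left(-250 + 4303\right) \left(16 - 1136\right) = 4053 \left(-1120\right) = -4539360$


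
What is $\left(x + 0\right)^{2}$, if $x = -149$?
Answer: $22201$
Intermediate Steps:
$\left(x + 0\right)^{2} = \left(-149 + 0\right)^{2} = \left(-149\right)^{2} = 22201$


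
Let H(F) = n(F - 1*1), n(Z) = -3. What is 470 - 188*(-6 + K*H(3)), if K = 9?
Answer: 6674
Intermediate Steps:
H(F) = -3
470 - 188*(-6 + K*H(3)) = 470 - 188*(-6 + 9*(-3)) = 470 - 188*(-6 - 27) = 470 - 188*(-33) = 470 + 6204 = 6674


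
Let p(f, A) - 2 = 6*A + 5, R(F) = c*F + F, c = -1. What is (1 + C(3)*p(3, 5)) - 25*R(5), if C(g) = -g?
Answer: -110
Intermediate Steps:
R(F) = 0 (R(F) = -F + F = 0)
p(f, A) = 7 + 6*A (p(f, A) = 2 + (6*A + 5) = 2 + (5 + 6*A) = 7 + 6*A)
(1 + C(3)*p(3, 5)) - 25*R(5) = (1 + (-1*3)*(7 + 6*5)) - 25*0 = (1 - 3*(7 + 30)) + 0 = (1 - 3*37) + 0 = (1 - 111) + 0 = -110 + 0 = -110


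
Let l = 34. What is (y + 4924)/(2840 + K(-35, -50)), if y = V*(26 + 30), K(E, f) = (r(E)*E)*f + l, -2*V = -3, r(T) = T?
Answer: -626/7297 ≈ -0.085789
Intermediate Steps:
V = 3/2 (V = -1/2*(-3) = 3/2 ≈ 1.5000)
K(E, f) = 34 + f*E**2 (K(E, f) = (E*E)*f + 34 = E**2*f + 34 = f*E**2 + 34 = 34 + f*E**2)
y = 84 (y = 3*(26 + 30)/2 = (3/2)*56 = 84)
(y + 4924)/(2840 + K(-35, -50)) = (84 + 4924)/(2840 + (34 - 50*(-35)**2)) = 5008/(2840 + (34 - 50*1225)) = 5008/(2840 + (34 - 61250)) = 5008/(2840 - 61216) = 5008/(-58376) = 5008*(-1/58376) = -626/7297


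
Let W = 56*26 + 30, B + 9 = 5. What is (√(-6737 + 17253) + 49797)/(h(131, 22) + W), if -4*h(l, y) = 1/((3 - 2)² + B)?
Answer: 597564/17833 + 24*√2629/17833 ≈ 33.578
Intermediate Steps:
B = -4 (B = -9 + 5 = -4)
h(l, y) = 1/12 (h(l, y) = -1/(4*((3 - 2)² - 4)) = -1/(4*(1² - 4)) = -1/(4*(1 - 4)) = -¼/(-3) = -¼*(-⅓) = 1/12)
W = 1486 (W = 1456 + 30 = 1486)
(√(-6737 + 17253) + 49797)/(h(131, 22) + W) = (√(-6737 + 17253) + 49797)/(1/12 + 1486) = (√10516 + 49797)/(17833/12) = (2*√2629 + 49797)*(12/17833) = (49797 + 2*√2629)*(12/17833) = 597564/17833 + 24*√2629/17833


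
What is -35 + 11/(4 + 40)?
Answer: -139/4 ≈ -34.750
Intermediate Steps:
-35 + 11/(4 + 40) = -35 + 11/44 = -35 + 11*(1/44) = -35 + ¼ = -139/4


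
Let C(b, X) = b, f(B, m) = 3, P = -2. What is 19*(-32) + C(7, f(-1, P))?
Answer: -601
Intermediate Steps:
19*(-32) + C(7, f(-1, P)) = 19*(-32) + 7 = -608 + 7 = -601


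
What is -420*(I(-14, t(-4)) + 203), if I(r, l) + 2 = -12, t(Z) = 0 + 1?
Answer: -79380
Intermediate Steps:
t(Z) = 1
I(r, l) = -14 (I(r, l) = -2 - 12 = -14)
-420*(I(-14, t(-4)) + 203) = -420*(-14 + 203) = -420*189 = -79380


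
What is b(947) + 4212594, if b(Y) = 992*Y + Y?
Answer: 5152965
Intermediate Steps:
b(Y) = 993*Y
b(947) + 4212594 = 993*947 + 4212594 = 940371 + 4212594 = 5152965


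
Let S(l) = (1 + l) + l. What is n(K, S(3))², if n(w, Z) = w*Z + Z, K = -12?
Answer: 5929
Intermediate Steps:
S(l) = 1 + 2*l
n(w, Z) = Z + Z*w (n(w, Z) = Z*w + Z = Z + Z*w)
n(K, S(3))² = ((1 + 2*3)*(1 - 12))² = ((1 + 6)*(-11))² = (7*(-11))² = (-77)² = 5929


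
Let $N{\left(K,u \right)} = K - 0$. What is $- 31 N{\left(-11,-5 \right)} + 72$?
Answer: $413$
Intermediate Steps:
$N{\left(K,u \right)} = K$ ($N{\left(K,u \right)} = K + 0 = K$)
$- 31 N{\left(-11,-5 \right)} + 72 = \left(-31\right) \left(-11\right) + 72 = 341 + 72 = 413$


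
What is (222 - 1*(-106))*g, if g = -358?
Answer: -117424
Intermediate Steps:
(222 - 1*(-106))*g = (222 - 1*(-106))*(-358) = (222 + 106)*(-358) = 328*(-358) = -117424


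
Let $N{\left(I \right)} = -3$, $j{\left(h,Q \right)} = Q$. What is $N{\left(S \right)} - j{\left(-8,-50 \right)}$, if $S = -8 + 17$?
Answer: $47$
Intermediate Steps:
$S = 9$
$N{\left(S \right)} - j{\left(-8,-50 \right)} = -3 - -50 = -3 + 50 = 47$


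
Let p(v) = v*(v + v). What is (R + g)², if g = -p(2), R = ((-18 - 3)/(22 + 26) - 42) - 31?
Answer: 1697809/256 ≈ 6632.1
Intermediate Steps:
p(v) = 2*v² (p(v) = v*(2*v) = 2*v²)
R = -1175/16 (R = (-21/48 - 42) - 31 = (-21*1/48 - 42) - 31 = (-7/16 - 42) - 31 = -679/16 - 31 = -1175/16 ≈ -73.438)
g = -8 (g = -2*2² = -2*4 = -1*8 = -8)
(R + g)² = (-1175/16 - 8)² = (-1303/16)² = 1697809/256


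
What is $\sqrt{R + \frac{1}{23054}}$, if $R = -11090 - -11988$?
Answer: $\frac{3 \sqrt{53030585958}}{23054} \approx 29.967$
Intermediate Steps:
$R = 898$ ($R = -11090 + 11988 = 898$)
$\sqrt{R + \frac{1}{23054}} = \sqrt{898 + \frac{1}{23054}} = \sqrt{\frac{20702493}{23054}} = \frac{3 \sqrt{53030585958}}{23054}$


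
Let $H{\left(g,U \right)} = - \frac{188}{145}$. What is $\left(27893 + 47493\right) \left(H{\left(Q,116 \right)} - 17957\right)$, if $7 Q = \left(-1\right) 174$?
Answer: $- \frac{196301600858}{145} \approx -1.3538 \cdot 10^{9}$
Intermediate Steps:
$Q = - \frac{174}{7}$ ($Q = \frac{\left(-1\right) 174}{7} = \frac{1}{7} \left(-174\right) = - \frac{174}{7} \approx -24.857$)
$H{\left(g,U \right)} = - \frac{188}{145}$ ($H{\left(g,U \right)} = \left(-188\right) \frac{1}{145} = - \frac{188}{145}$)
$\left(27893 + 47493\right) \left(H{\left(Q,116 \right)} - 17957\right) = \left(27893 + 47493\right) \left(- \frac{188}{145} - 17957\right) = 75386 \left(- \frac{2603953}{145}\right) = - \frac{196301600858}{145}$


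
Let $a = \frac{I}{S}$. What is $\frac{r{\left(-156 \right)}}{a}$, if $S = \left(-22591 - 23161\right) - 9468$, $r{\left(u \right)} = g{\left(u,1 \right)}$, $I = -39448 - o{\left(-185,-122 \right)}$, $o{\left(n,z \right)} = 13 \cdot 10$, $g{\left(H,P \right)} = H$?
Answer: $- \frac{391560}{1799} \approx -217.65$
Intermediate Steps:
$o{\left(n,z \right)} = 130$
$I = -39578$ ($I = -39448 - 130 = -39578$)
$r{\left(u \right)} = u$
$S = -55220$ ($S = \left(-22591 - 23161\right) - 9468 = -45752 - 9468 = -55220$)
$a = \frac{1799}{2510}$ ($a = - \frac{39578}{-55220} = \left(-39578\right) \left(- \frac{1}{55220}\right) = \frac{1799}{2510} \approx 0.71673$)
$\frac{r{\left(-156 \right)}}{a} = - \frac{156}{\frac{1799}{2510}} = \left(-156\right) \frac{2510}{1799} = - \frac{391560}{1799}$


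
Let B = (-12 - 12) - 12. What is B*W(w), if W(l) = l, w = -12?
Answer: 432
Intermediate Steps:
B = -36 (B = -24 - 12 = -36)
B*W(w) = -36*(-12) = 432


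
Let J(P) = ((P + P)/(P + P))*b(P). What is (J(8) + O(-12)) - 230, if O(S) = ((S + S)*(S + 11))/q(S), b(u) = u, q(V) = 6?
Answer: -218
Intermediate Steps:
O(S) = S*(11 + S)/3 (O(S) = ((S + S)*(S + 11))/6 = ((2*S)*(11 + S))*(⅙) = (2*S*(11 + S))*(⅙) = S*(11 + S)/3)
J(P) = P (J(P) = ((P + P)/(P + P))*P = ((2*P)/((2*P)))*P = ((2*P)*(1/(2*P)))*P = 1*P = P)
(J(8) + O(-12)) - 230 = (8 + (⅓)*(-12)*(11 - 12)) - 230 = (8 + (⅓)*(-12)*(-1)) - 230 = (8 + 4) - 230 = 12 - 230 = -218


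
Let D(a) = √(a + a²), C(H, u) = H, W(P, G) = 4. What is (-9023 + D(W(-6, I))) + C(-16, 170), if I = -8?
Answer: -9039 + 2*√5 ≈ -9034.5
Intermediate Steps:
(-9023 + D(W(-6, I))) + C(-16, 170) = (-9023 + √(4*(1 + 4))) - 16 = (-9023 + √(4*5)) - 16 = (-9023 + √20) - 16 = (-9023 + 2*√5) - 16 = -9039 + 2*√5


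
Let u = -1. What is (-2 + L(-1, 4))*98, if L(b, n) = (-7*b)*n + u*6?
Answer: 1960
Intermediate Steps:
L(b, n) = -6 - 7*b*n (L(b, n) = (-7*b)*n - 1*6 = -7*b*n - 6 = -6 - 7*b*n)
(-2 + L(-1, 4))*98 = (-2 + (-6 - 7*(-1)*4))*98 = (-2 + (-6 + 28))*98 = (-2 + 22)*98 = 20*98 = 1960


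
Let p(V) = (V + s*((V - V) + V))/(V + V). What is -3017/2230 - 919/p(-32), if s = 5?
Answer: -2058421/6690 ≈ -307.69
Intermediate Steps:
p(V) = 3 (p(V) = (V + 5*((V - V) + V))/(V + V) = (V + 5*(0 + V))/((2*V)) = (V + 5*V)*(1/(2*V)) = (6*V)*(1/(2*V)) = 3)
-3017/2230 - 919/p(-32) = -3017/2230 - 919/3 = -2058421/6690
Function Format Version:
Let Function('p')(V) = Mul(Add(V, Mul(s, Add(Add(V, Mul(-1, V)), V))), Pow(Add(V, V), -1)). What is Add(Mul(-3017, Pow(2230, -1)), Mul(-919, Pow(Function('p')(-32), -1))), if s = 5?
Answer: Rational(-2058421, 6690) ≈ -307.69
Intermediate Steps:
Function('p')(V) = 3 (Function('p')(V) = Mul(Add(V, Mul(5, Add(Add(V, Mul(-1, V)), V))), Pow(Add(V, V), -1)) = Mul(Add(V, Mul(5, Add(0, V))), Pow(Mul(2, V), -1)) = Mul(Add(V, Mul(5, V)), Mul(Rational(1, 2), Pow(V, -1))) = Mul(Mul(6, V), Mul(Rational(1, 2), Pow(V, -1))) = 3)
Add(Mul(-3017, Pow(2230, -1)), Mul(-919, Pow(Function('p')(-32), -1))) = Add(Mul(-3017, Pow(2230, -1)), Mul(-919, Pow(3, -1))) = Add(Mul(-3017, Rational(1, 2230)), Mul(-919, Rational(1, 3))) = Add(Rational(-3017, 2230), Rational(-919, 3)) = Rational(-2058421, 6690)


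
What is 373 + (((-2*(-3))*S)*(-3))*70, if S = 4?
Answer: -4667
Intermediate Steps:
373 + (((-2*(-3))*S)*(-3))*70 = 373 + ((-2*(-3)*4)*(-3))*70 = 373 + ((6*4)*(-3))*70 = 373 + (24*(-3))*70 = 373 - 72*70 = 373 - 5040 = -4667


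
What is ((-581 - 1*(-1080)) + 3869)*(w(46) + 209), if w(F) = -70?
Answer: 607152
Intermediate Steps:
((-581 - 1*(-1080)) + 3869)*(w(46) + 209) = ((-581 - 1*(-1080)) + 3869)*(-70 + 209) = ((-581 + 1080) + 3869)*139 = (499 + 3869)*139 = 4368*139 = 607152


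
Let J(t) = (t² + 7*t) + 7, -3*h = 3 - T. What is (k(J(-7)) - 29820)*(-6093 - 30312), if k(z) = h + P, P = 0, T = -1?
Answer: 1085645640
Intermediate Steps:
h = -4/3 (h = -(3 - 1*(-1))/3 = -(3 + 1)/3 = -⅓*4 = -4/3 ≈ -1.3333)
J(t) = 7 + t² + 7*t
k(z) = -4/3 (k(z) = -4/3 + 0 = -4/3)
(k(J(-7)) - 29820)*(-6093 - 30312) = (-4/3 - 29820)*(-6093 - 30312) = -89464/3*(-36405) = 1085645640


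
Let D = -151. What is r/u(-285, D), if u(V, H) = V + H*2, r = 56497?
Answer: -56497/587 ≈ -96.247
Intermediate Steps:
u(V, H) = V + 2*H
r/u(-285, D) = 56497/(-285 + 2*(-151)) = 56497/(-285 - 302) = 56497/(-587) = 56497*(-1/587) = -56497/587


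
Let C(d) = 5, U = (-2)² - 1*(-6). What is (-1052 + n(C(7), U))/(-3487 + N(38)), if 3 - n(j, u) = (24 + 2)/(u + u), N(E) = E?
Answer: 10503/34490 ≈ 0.30452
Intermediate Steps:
U = 10 (U = 4 + 6 = 10)
n(j, u) = 3 - 13/u (n(j, u) = 3 - (24 + 2)/(u + u) = 3 - 26/(2*u) = 3 - 26*1/(2*u) = 3 - 13/u)
(-1052 + n(C(7), U))/(-3487 + N(38)) = (-1052 + (3 - 13/10))/(-3487 + 38) = (-1052 + (3 - 13*⅒))/(-3449) = (-1052 + (3 - 13/10))*(-1/3449) = (-1052 + 17/10)*(-1/3449) = -10503/10*(-1/3449) = 10503/34490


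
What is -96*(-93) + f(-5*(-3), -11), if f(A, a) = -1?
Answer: 8927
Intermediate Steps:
-96*(-93) + f(-5*(-3), -11) = -96*(-93) - 1 = 8928 - 1 = 8927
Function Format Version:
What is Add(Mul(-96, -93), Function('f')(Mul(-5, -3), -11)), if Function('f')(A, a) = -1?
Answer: 8927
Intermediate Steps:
Add(Mul(-96, -93), Function('f')(Mul(-5, -3), -11)) = Add(Mul(-96, -93), -1) = Add(8928, -1) = 8927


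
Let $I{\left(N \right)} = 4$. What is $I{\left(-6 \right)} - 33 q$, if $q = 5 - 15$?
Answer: $334$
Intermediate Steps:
$q = -10$
$I{\left(-6 \right)} - 33 q = 4 - -330 = 4 + 330 = 334$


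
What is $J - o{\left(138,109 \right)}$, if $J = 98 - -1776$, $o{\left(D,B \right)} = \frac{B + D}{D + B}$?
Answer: $1873$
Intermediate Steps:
$o{\left(D,B \right)} = 1$ ($o{\left(D,B \right)} = \frac{B + D}{B + D} = 1$)
$J = 1874$ ($J = 98 + 1776 = 1874$)
$J - o{\left(138,109 \right)} = 1874 - 1 = 1873$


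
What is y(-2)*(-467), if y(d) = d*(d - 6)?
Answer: -7472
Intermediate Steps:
y(d) = d*(-6 + d)
y(-2)*(-467) = -2*(-6 - 2)*(-467) = -2*(-8)*(-467) = 16*(-467) = -7472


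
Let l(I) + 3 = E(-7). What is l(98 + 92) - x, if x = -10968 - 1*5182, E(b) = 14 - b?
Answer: 16168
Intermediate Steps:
l(I) = 18 (l(I) = -3 + (14 - 1*(-7)) = -3 + (14 + 7) = -3 + 21 = 18)
x = -16150 (x = -10968 - 5182 = -16150)
l(98 + 92) - x = 18 - 1*(-16150) = 18 + 16150 = 16168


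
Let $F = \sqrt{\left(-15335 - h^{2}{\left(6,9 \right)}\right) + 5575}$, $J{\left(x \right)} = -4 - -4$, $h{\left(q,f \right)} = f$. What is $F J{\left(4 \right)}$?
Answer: $0$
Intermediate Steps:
$J{\left(x \right)} = 0$ ($J{\left(x \right)} = -4 + 4 = 0$)
$F = i \sqrt{9841}$ ($F = \sqrt{\left(-15335 - 9^{2}\right) + 5575} = \sqrt{\left(-15335 - 81\right) + 5575} = \sqrt{-15416 + 5575} = \sqrt{-9841} = i \sqrt{9841} \approx 99.202 i$)
$F J{\left(4 \right)} = i \sqrt{9841} \cdot 0 = 0$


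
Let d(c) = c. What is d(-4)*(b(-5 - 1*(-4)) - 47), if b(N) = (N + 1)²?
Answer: 188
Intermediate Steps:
b(N) = (1 + N)²
d(-4)*(b(-5 - 1*(-4)) - 47) = -4*((1 + (-5 - 1*(-4)))² - 47) = -4*((1 + (-5 + 4))² - 47) = -4*((1 - 1)² - 47) = -4*(0² - 47) = -4*(0 - 47) = -4*(-47) = 188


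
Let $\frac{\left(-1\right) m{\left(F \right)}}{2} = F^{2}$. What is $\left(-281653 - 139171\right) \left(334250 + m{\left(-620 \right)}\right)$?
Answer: $182869069200$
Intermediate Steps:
$m{\left(F \right)} = - 2 F^{2}$
$\left(-281653 - 139171\right) \left(334250 + m{\left(-620 \right)}\right) = \left(-281653 - 139171\right) \left(334250 - 2 \left(-620\right)^{2}\right) = - 420824 \left(334250 - 768800\right) = \left(-420824\right) \left(-434550\right) = 182869069200$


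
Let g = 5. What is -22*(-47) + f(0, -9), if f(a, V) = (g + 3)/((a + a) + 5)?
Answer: 5178/5 ≈ 1035.6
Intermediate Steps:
f(a, V) = 8/(5 + 2*a) (f(a, V) = (5 + 3)/((a + a) + 5) = 8/(2*a + 5) = 8/(5 + 2*a))
-22*(-47) + f(0, -9) = -22*(-47) + 8/(5 + 2*0) = 1034 + 8/(5 + 0) = 1034 + 8/5 = 5178/5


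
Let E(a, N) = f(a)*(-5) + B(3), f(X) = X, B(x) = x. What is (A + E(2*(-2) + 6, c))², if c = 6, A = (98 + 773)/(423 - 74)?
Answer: 2471184/121801 ≈ 20.289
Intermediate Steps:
A = 871/349 ≈ 2.4957
E(a, N) = 3 - 5*a (E(a, N) = a*(-5) + 3 = -5*a + 3 = 3 - 5*a)
(A + E(2*(-2) + 6, c))² = (871/349 + (3 - 5*(2*(-2) + 6)))² = (871/349 + (3 - 5*(-4 + 6)))² = (871/349 + (3 - 5*2))² = (871/349 + (3 - 10))² = (871/349 - 7)² = (-1572/349)² = 2471184/121801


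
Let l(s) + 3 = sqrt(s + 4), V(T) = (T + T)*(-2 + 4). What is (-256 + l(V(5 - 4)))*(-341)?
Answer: 88319 - 682*sqrt(2) ≈ 87355.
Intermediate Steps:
V(T) = 4*T (V(T) = (2*T)*2 = 4*T)
l(s) = -3 + sqrt(4 + s) (l(s) = -3 + sqrt(s + 4) = -3 + sqrt(4 + s))
(-256 + l(V(5 - 4)))*(-341) = (-256 + (-3 + sqrt(4 + 4*(5 - 4))))*(-341) = (-256 + (-3 + sqrt(4 + 4*1)))*(-341) = (-256 + (-3 + sqrt(4 + 4)))*(-341) = (-256 + (-3 + sqrt(8)))*(-341) = (-256 + (-3 + 2*sqrt(2)))*(-341) = (-259 + 2*sqrt(2))*(-341) = 88319 - 682*sqrt(2)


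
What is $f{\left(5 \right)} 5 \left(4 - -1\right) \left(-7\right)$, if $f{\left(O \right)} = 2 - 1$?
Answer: $-175$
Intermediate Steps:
$f{\left(O \right)} = 1$
$f{\left(5 \right)} 5 \left(4 - -1\right) \left(-7\right) = 1 \cdot 5 \left(4 - -1\right) \left(-7\right) = 5 \left(4 + 1\right) \left(-7\right) = 5 \cdot 5 \left(-7\right) = 25 \left(-7\right) = -175$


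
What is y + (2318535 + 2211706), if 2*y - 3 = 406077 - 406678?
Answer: 4529942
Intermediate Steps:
y = -299 (y = 3/2 + (406077 - 406678)/2 = 3/2 + (1/2)*(-601) = 3/2 - 601/2 = -299)
y + (2318535 + 2211706) = -299 + (2318535 + 2211706) = -299 + 4530241 = 4529942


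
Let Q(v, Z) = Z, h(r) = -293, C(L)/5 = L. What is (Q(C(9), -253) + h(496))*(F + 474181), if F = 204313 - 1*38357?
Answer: -349514802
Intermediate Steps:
C(L) = 5*L
F = 165956 (F = 204313 - 38357 = 165956)
(Q(C(9), -253) + h(496))*(F + 474181) = (-253 - 293)*(165956 + 474181) = -546*640137 = -349514802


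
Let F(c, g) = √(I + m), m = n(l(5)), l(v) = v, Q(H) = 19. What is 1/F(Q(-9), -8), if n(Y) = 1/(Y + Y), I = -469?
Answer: -I*√5210/1563 ≈ -0.046181*I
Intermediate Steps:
n(Y) = 1/(2*Y)
m = ⅒ (m = (½)/5 = (½)*(⅕) = ⅒ ≈ 0.10000)
F(c, g) = 3*I*√5210/10 (F(c, g) = √(-469 + ⅒) = √(-4689/10) = 3*I*√5210/10)
1/F(Q(-9), -8) = 1/(3*I*√5210/10) = -I*√5210/1563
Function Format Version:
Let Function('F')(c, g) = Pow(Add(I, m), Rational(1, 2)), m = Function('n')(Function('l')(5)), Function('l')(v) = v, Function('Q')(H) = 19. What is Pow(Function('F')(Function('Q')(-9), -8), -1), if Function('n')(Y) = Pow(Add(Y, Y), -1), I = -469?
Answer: Mul(Rational(-1, 1563), I, Pow(5210, Rational(1, 2))) ≈ Mul(-0.046181, I)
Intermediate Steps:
Function('n')(Y) = Mul(Rational(1, 2), Pow(Y, -1)) (Function('n')(Y) = Pow(Mul(2, Y), -1) = Mul(Rational(1, 2), Pow(Y, -1)))
m = Rational(1, 10) (m = Mul(Rational(1, 2), Pow(5, -1)) = Mul(Rational(1, 2), Rational(1, 5)) = Rational(1, 10) ≈ 0.10000)
Function('F')(c, g) = Mul(Rational(3, 10), I, Pow(5210, Rational(1, 2))) (Function('F')(c, g) = Pow(Add(-469, Rational(1, 10)), Rational(1, 2)) = Pow(Rational(-4689, 10), Rational(1, 2)) = Mul(Rational(3, 10), I, Pow(5210, Rational(1, 2))))
Pow(Function('F')(Function('Q')(-9), -8), -1) = Pow(Mul(Rational(3, 10), I, Pow(5210, Rational(1, 2))), -1) = Mul(Rational(-1, 1563), I, Pow(5210, Rational(1, 2)))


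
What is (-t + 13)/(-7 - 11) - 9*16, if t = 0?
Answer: -2605/18 ≈ -144.72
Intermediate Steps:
(-t + 13)/(-7 - 11) - 9*16 = (-1*0 + 13)/(-7 - 11) - 9*16 = (0 + 13)/(-18) - 144 = 13*(-1/18) - 144 = -13/18 - 144 = -2605/18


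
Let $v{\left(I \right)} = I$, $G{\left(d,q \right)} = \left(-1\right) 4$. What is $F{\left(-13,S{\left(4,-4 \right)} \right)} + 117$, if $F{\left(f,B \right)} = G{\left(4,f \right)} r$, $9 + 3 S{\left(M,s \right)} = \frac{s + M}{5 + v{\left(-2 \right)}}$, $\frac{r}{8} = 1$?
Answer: $85$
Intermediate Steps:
$G{\left(d,q \right)} = -4$
$r = 8$ ($r = 8 \cdot 1 = 8$)
$S{\left(M,s \right)} = -3 + \frac{M}{9} + \frac{s}{9}$ ($S{\left(M,s \right)} = -3 + \frac{\left(s + M\right) \frac{1}{5 - 2}}{3} = -3 + \frac{\left(M + s\right) \frac{1}{3}}{3} = -3 + \frac{\frac{M}{3} + \frac{s}{3}}{3} = -3 + \left(\frac{M}{9} + \frac{s}{9}\right) = -3 + \frac{M}{9} + \frac{s}{9}$)
$F{\left(f,B \right)} = -32$ ($F{\left(f,B \right)} = \left(-4\right) 8 = -32$)
$F{\left(-13,S{\left(4,-4 \right)} \right)} + 117 = -32 + 117 = 85$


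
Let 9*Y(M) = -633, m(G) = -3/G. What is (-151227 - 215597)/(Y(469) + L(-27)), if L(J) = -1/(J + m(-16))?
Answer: 157367496/30157 ≈ 5218.3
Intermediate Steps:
Y(M) = -211/3 (Y(M) = (1/9)*(-633) = -211/3)
L(J) = -1/(3/16 + J) (L(J) = -1/(J - 3/(-16)) = -1/(J - 3*(-1/16)) = -1/(J + 3/16) = -1/(3/16 + J))
(-151227 - 215597)/(Y(469) + L(-27)) = (-151227 - 215597)/(-211/3 - 16/(3 + 16*(-27))) = -366824/(-211/3 - 16/(3 - 432)) = -366824/(-211/3 - 16/(-429)) = -366824/(-211/3 - 16*(-1/429)) = -366824/(-211/3 + 16/429) = -366824/(-30157/429) = -366824*(-429/30157) = 157367496/30157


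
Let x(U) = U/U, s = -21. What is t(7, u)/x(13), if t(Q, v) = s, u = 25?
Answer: -21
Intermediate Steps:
t(Q, v) = -21
x(U) = 1
t(7, u)/x(13) = -21/1 = -21*1 = -21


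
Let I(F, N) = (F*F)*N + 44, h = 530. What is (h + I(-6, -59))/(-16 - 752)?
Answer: 775/384 ≈ 2.0182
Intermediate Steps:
I(F, N) = 44 + N*F**2 (I(F, N) = F**2*N + 44 = N*F**2 + 44 = 44 + N*F**2)
(h + I(-6, -59))/(-16 - 752) = (530 + (44 - 59*(-6)**2))/(-16 - 752) = (530 + (44 - 59*36))/(-768) = (530 + (44 - 2124))*(-1/768) = (530 - 2080)*(-1/768) = -1550*(-1/768) = 775/384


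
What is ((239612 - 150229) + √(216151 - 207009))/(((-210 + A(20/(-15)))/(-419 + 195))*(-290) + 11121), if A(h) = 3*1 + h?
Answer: 30032688/3646031 + 336*√9142/3646031 ≈ 8.2459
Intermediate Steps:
A(h) = 3 + h
((239612 - 150229) + √(216151 - 207009))/(((-210 + A(20/(-15)))/(-419 + 195))*(-290) + 11121) = ((239612 - 150229) + √(216151 - 207009))/(((-210 + (3 + 20/(-15)))/(-419 + 195))*(-290) + 11121) = (89383 + √9142)/(((-210 + (3 + 20*(-1/15)))/(-224))*(-290) + 11121) = (89383 + √9142)/(((-210 + (3 - 4/3))*(-1/224))*(-290) + 11121) = (89383 + √9142)/(((-210 + 5/3)*(-1/224))*(-290) + 11121) = (89383 + √9142)/(-625/3*(-1/224)*(-290) + 11121) = (89383 + √9142)/((625/672)*(-290) + 11121) = (89383 + √9142)/(-90625/336 + 11121) = (89383 + √9142)/(3646031/336) = (89383 + √9142)*(336/3646031) = 30032688/3646031 + 336*√9142/3646031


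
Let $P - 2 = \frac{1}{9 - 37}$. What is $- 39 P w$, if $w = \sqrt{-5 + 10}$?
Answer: $- \frac{2145 \sqrt{5}}{28} \approx -171.3$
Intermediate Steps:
$P = \frac{55}{28}$ ($P = 2 + \frac{1}{9 - 37} = 2 + \frac{1}{-28} = 2 - \frac{1}{28} = \frac{55}{28} \approx 1.9643$)
$w = \sqrt{5} \approx 2.2361$
$- 39 P w = \left(-39\right) \frac{55}{28} \sqrt{5} = - \frac{2145 \sqrt{5}}{28}$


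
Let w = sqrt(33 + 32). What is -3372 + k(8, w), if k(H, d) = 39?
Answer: -3333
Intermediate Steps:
w = sqrt(65) ≈ 8.0623
-3372 + k(8, w) = -3372 + 39 = -3333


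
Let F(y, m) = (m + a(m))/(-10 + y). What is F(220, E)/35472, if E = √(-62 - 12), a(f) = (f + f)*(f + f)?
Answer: -37/931140 + I*√74/7449120 ≈ -3.9736e-5 + 1.1548e-6*I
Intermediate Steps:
a(f) = 4*f² (a(f) = (2*f)*(2*f) = 4*f²)
E = I*√74 (E = √(-74) = I*√74 ≈ 8.6023*I)
F(y, m) = (m + 4*m²)/(-10 + y)
F(220, E)/35472 = ((I*√74)*(1 + 4*(I*√74))/(-10 + 220))/35472 = ((I*√74)*(1 + 4*I*√74)/210)*(1/35472) = ((I*√74)*(1/210)*(1 + 4*I*√74))*(1/35472) = (I*√74*(1 + 4*I*√74)/210)*(1/35472) = I*√74*(1 + 4*I*√74)/7449120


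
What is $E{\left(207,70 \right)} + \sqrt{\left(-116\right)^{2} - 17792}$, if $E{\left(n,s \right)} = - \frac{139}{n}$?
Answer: $- \frac{139}{207} + 4 i \sqrt{271} \approx -0.6715 + 65.848 i$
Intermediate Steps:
$E{\left(207,70 \right)} + \sqrt{\left(-116\right)^{2} - 17792} = - \frac{139}{207} + \sqrt{\left(-116\right)^{2} - 17792} = \left(-139\right) \frac{1}{207} + \sqrt{13456 - 17792} = - \frac{139}{207} + \sqrt{-4336} = - \frac{139}{207} + 4 i \sqrt{271}$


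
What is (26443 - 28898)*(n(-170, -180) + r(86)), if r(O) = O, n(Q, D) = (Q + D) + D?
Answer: 1090020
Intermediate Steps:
n(Q, D) = Q + 2*D (n(Q, D) = (D + Q) + D = Q + 2*D)
(26443 - 28898)*(n(-170, -180) + r(86)) = (26443 - 28898)*((-170 + 2*(-180)) + 86) = -2455*((-170 - 360) + 86) = -2455*(-530 + 86) = -2455*(-444) = 1090020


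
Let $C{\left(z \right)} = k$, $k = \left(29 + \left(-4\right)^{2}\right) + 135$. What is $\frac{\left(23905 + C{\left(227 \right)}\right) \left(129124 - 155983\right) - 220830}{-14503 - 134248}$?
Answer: $\frac{647119845}{148751} \approx 4350.4$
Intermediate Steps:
$k = 180$ ($k = \left(29 + 16\right) + 135 = 45 + 135 = 180$)
$C{\left(z \right)} = 180$
$\frac{\left(23905 + C{\left(227 \right)}\right) \left(129124 - 155983\right) - 220830}{-14503 - 134248} = \frac{\left(23905 + 180\right) \left(129124 - 155983\right) - 220830}{-14503 - 134248} = \frac{24085 \left(-26859\right) - 220830}{-148751} = \left(-646899015 - 220830\right) \left(- \frac{1}{148751}\right) = \left(-647119845\right) \left(- \frac{1}{148751}\right) = \frac{647119845}{148751}$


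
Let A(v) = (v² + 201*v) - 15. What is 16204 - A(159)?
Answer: -41021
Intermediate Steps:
A(v) = -15 + v² + 201*v
16204 - A(159) = 16204 - (-15 + 159² + 201*159) = 16204 - (-15 + 25281 + 31959) = 16204 - 1*57225 = 16204 - 57225 = -41021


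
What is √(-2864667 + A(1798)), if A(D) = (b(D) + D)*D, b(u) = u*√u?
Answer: √(368137 + 3232804*√1798) ≈ 11724.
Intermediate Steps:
b(u) = u^(3/2)
A(D) = D*(D + D^(3/2)) (A(D) = (D^(3/2) + D)*D = (D + D^(3/2))*D = D*(D + D^(3/2)))
√(-2864667 + A(1798)) = √(-2864667 + 1798*(1798 + 1798^(3/2))) = √(-2864667 + 1798*(1798 + 1798*√1798)) = √(-2864667 + (3232804 + 3232804*√1798)) = √(368137 + 3232804*√1798)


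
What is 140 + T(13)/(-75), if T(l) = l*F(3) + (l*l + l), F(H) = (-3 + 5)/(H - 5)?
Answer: 10331/75 ≈ 137.75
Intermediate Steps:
F(H) = 2/(-5 + H)
T(l) = l² (T(l) = l*(2/(-5 + 3)) + (l*l + l) = l*(2/(-2)) + (l² + l) = l*(2*(-½)) + (l + l²) = l*(-1) + (l + l²) = -l + (l + l²) = l²)
140 + T(13)/(-75) = 140 + 13²/(-75) = 140 + 169*(-1/75) = 140 - 169/75 = 10331/75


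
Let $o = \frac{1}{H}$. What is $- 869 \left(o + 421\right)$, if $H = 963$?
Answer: $- \frac{352313456}{963} \approx -3.6585 \cdot 10^{5}$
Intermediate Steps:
$o = \frac{1}{963} \approx 0.0010384$
$- 869 \left(o + 421\right) = - 869 \left(\frac{1}{963} + 421\right) = \left(-869\right) \frac{405424}{963} = - \frac{352313456}{963}$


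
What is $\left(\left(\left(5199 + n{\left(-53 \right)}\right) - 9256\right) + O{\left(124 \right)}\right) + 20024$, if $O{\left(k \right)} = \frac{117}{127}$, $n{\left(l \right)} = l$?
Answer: $\frac{2021195}{127} \approx 15915.0$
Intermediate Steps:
$O{\left(k \right)} = \frac{117}{127}$ ($O{\left(k \right)} = 117 \cdot \frac{1}{127} = \frac{117}{127}$)
$\left(\left(\left(5199 + n{\left(-53 \right)}\right) - 9256\right) + O{\left(124 \right)}\right) + 20024 = \left(\left(\left(5199 - 53\right) - 9256\right) + \frac{117}{127}\right) + 20024 = \left(\left(5146 - 9256\right) + \frac{117}{127}\right) + 20024 = \left(-4110 + \frac{117}{127}\right) + 20024 = - \frac{521853}{127} + 20024 = \frac{2021195}{127}$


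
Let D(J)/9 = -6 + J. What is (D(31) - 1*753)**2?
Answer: 278784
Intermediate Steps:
D(J) = -54 + 9*J (D(J) = 9*(-6 + J) = -54 + 9*J)
(D(31) - 1*753)**2 = ((-54 + 9*31) - 1*753)**2 = ((-54 + 279) - 753)**2 = (225 - 753)**2 = (-528)**2 = 278784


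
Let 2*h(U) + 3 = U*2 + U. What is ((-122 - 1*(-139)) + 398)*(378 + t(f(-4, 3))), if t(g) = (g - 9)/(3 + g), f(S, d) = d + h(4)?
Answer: 1097675/7 ≈ 1.5681e+5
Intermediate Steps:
h(U) = -3/2 + 3*U/2 (h(U) = -3/2 + (U*2 + U)/2 = -3/2 + (2*U + U)/2 = -3/2 + (3*U)/2 = -3/2 + 3*U/2)
f(S, d) = 9/2 + d (f(S, d) = d + (-3/2 + (3/2)*4) = d + (-3/2 + 6) = d + 9/2 = 9/2 + d)
t(g) = (-9 + g)/(3 + g)
((-122 - 1*(-139)) + 398)*(378 + t(f(-4, 3))) = ((-122 - 1*(-139)) + 398)*(378 + (-9 + (9/2 + 3))/(3 + (9/2 + 3))) = ((-122 + 139) + 398)*(378 + (-9 + 15/2)/(3 + 15/2)) = (17 + 398)*(378 - 3/2/(21/2)) = 415*(378 + (2/21)*(-3/2)) = 415*(378 - 1/7) = 415*(2645/7) = 1097675/7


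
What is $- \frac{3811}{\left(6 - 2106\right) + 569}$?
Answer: $\frac{3811}{1531} \approx 2.4892$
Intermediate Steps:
$- \frac{3811}{\left(6 - 2106\right) + 569} = - \frac{3811}{-2100 + 569} = - \frac{3811}{-1531} = \left(-3811\right) \left(- \frac{1}{1531}\right) = \frac{3811}{1531}$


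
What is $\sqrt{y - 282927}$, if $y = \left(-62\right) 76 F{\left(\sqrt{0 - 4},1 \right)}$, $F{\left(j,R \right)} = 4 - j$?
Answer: $\sqrt{-301775 + 9424 i} \approx 8.577 + 549.41 i$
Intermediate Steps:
$y = -18848 + 9424 i$ ($y = \left(-62\right) 76 \left(4 - \sqrt{0 - 4}\right) = - 4712 \left(4 - \sqrt{-4}\right) = - 4712 \left(4 - 2 i\right) = -18848 + 9424 i \approx -18848.0 + 9424.0 i$)
$\sqrt{y - 282927} = \sqrt{\left(-18848 + 9424 i\right) - 282927} = \sqrt{-301775 + 9424 i}$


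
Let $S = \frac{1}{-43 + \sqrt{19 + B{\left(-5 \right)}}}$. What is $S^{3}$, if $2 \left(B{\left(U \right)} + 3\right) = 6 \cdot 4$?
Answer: $- \frac{83119}{6038510661} - \frac{11150 \sqrt{7}}{6038510661} \approx -1.865 \cdot 10^{-5}$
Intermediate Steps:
$B{\left(U \right)} = 9$ ($B{\left(U \right)} = -3 + \frac{6 \cdot 4}{2} = -3 + \frac{1}{2} \cdot 24 = -3 + 12 = 9$)
$S = \frac{1}{-43 + 2 \sqrt{7}}$ ($S = \frac{1}{-43 + \sqrt{19 + 9}} = \frac{1}{-43 + \sqrt{28}} = \frac{1}{-43 + 2 \sqrt{7}} \approx -0.026519$)
$S^{3} = \left(- \frac{43}{1821} - \frac{2 \sqrt{7}}{1821}\right)^{3}$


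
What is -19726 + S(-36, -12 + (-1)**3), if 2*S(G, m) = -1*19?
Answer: -39471/2 ≈ -19736.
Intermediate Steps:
S(G, m) = -19/2 (S(G, m) = (-1*19)/2 = (1/2)*(-19) = -19/2)
-19726 + S(-36, -12 + (-1)**3) = -19726 - 19/2 = -39471/2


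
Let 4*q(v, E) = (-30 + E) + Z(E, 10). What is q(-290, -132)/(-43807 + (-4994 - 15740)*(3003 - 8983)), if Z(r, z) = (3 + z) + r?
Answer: -281/495782052 ≈ -5.6678e-7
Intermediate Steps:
Z(r, z) = 3 + r + z
q(v, E) = -17/4 + E/2 (q(v, E) = ((-30 + E) + (3 + E + 10))/4 = ((-30 + E) + (13 + E))/4 = (-17 + 2*E)/4 = -17/4 + E/2)
q(-290, -132)/(-43807 + (-4994 - 15740)*(3003 - 8983)) = (-17/4 + (1/2)*(-132))/(-43807 + (-4994 - 15740)*(3003 - 8983)) = (-17/4 - 66)/(-43807 - 20734*(-5980)) = -281/(4*(-43807 + 123989320)) = -281/4/123945513 = -281/4*1/123945513 = -281/495782052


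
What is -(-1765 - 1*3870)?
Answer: 5635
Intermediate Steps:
-(-1765 - 1*3870) = -(-1765 - 3870) = -1*(-5635) = 5635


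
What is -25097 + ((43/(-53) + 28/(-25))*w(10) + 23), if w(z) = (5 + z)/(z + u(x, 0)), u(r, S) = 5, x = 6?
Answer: -33225609/1325 ≈ -25076.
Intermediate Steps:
w(z) = 1 (w(z) = (5 + z)/(z + 5) = (5 + z)/(5 + z) = 1)
-25097 + ((43/(-53) + 28/(-25))*w(10) + 23) = -25097 + ((43/(-53) + 28/(-25))*1 + 23) = -25097 + ((43*(-1/53) + 28*(-1/25))*1 + 23) = -25097 + ((-43/53 - 28/25)*1 + 23) = -25097 + (-2559/1325*1 + 23) = -25097 + (-2559/1325 + 23) = -25097 + 27916/1325 = -33225609/1325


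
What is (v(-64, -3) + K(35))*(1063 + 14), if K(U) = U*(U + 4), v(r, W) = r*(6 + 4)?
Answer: 780825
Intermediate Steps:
v(r, W) = 10*r (v(r, W) = r*10 = 10*r)
K(U) = U*(4 + U)
(v(-64, -3) + K(35))*(1063 + 14) = (10*(-64) + 35*(4 + 35))*(1063 + 14) = (-640 + 35*39)*1077 = (-640 + 1365)*1077 = 725*1077 = 780825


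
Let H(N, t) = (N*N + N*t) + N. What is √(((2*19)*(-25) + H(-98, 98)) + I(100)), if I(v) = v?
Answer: 2*I*√237 ≈ 30.79*I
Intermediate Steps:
H(N, t) = N + N² + N*t (H(N, t) = (N² + N*t) + N = N + N² + N*t)
√(((2*19)*(-25) + H(-98, 98)) + I(100)) = √(((2*19)*(-25) - 98*(1 - 98 + 98)) + 100) = √((38*(-25) - 98*1) + 100) = √((-950 - 98) + 100) = √(-1048 + 100) = √(-948) = 2*I*√237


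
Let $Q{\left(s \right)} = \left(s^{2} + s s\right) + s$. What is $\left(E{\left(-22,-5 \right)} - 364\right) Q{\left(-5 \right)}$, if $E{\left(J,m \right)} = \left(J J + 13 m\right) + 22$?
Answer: $3465$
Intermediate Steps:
$E{\left(J,m \right)} = 22 + J^{2} + 13 m$ ($E{\left(J,m \right)} = \left(J^{2} + 13 m\right) + 22 = 22 + J^{2} + 13 m$)
$Q{\left(s \right)} = s + 2 s^{2}$ ($Q{\left(s \right)} = \left(s^{2} + s^{2}\right) + s = 2 s^{2} + s = s + 2 s^{2}$)
$\left(E{\left(-22,-5 \right)} - 364\right) Q{\left(-5 \right)} = \left(\left(22 + \left(-22\right)^{2} + 13 \left(-5\right)\right) - 364\right) \left(- 5 \left(1 + 2 \left(-5\right)\right)\right) = \left(\left(22 + 484 - 65\right) - 364\right) \left(- 5 \left(1 - 10\right)\right) = \left(441 - 364\right) \left(\left(-5\right) \left(-9\right)\right) = 77 \cdot 45 = 3465$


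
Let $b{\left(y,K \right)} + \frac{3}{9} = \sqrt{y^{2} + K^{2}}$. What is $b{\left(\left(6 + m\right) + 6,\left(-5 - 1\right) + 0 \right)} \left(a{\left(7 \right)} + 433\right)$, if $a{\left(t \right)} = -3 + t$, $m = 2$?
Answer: $- \frac{437}{3} + 874 \sqrt{58} \approx 6510.5$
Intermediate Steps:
$b{\left(y,K \right)} = - \frac{1}{3} + \sqrt{K^{2} + y^{2}}$ ($b{\left(y,K \right)} = - \frac{1}{3} + \sqrt{y^{2} + K^{2}} = - \frac{1}{3} + \sqrt{K^{2} + y^{2}}$)
$b{\left(\left(6 + m\right) + 6,\left(-5 - 1\right) + 0 \right)} \left(a{\left(7 \right)} + 433\right) = \left(- \frac{1}{3} + \sqrt{\left(\left(-5 - 1\right) + 0\right)^{2} + \left(\left(6 + 2\right) + 6\right)^{2}}\right) \left(\left(-3 + 7\right) + 433\right) = \left(- \frac{1}{3} + \sqrt{\left(-6 + 0\right)^{2} + \left(8 + 6\right)^{2}}\right) \left(4 + 433\right) = \left(- \frac{1}{3} + \sqrt{\left(-6\right)^{2} + 14^{2}}\right) 437 = \left(- \frac{1}{3} + \sqrt{36 + 196}\right) 437 = \left(- \frac{1}{3} + \sqrt{232}\right) 437 = \left(- \frac{1}{3} + 2 \sqrt{58}\right) 437 = - \frac{437}{3} + 874 \sqrt{58}$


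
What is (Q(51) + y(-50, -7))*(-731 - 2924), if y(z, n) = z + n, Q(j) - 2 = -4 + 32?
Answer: 98685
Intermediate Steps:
Q(j) = 30 (Q(j) = 2 + (-4 + 32) = 2 + 28 = 30)
y(z, n) = n + z
(Q(51) + y(-50, -7))*(-731 - 2924) = (30 + (-7 - 50))*(-731 - 2924) = (30 - 57)*(-3655) = -27*(-3655) = 98685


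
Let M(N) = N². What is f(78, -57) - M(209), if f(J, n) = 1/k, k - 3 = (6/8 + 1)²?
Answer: -4237041/97 ≈ -43681.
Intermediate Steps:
k = 97/16 (k = 3 + (6/8 + 1)² = 3 + (6*(⅛) + 1)² = 3 + (¾ + 1)² = 3 + (7/4)² = 3 + 49/16 = 97/16 ≈ 6.0625)
f(J, n) = 16/97 (f(J, n) = 1/(97/16) = 16/97)
f(78, -57) - M(209) = 16/97 - 1*209² = 16/97 - 1*43681 = 16/97 - 43681 = -4237041/97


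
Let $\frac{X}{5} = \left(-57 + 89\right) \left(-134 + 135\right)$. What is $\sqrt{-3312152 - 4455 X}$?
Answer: $2 i \sqrt{1006238} \approx 2006.2 i$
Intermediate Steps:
$X = 160$ ($X = 5 \left(-57 + 89\right) \left(-134 + 135\right) = 5 \cdot 32 \cdot 1 = 5 \cdot 32 = 160$)
$\sqrt{-3312152 - 4455 X} = \sqrt{-3312152 - 712800} = \sqrt{-4024952} = 2 i \sqrt{1006238}$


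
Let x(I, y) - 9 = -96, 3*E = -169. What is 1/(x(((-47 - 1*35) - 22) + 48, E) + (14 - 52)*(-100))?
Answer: 1/3713 ≈ 0.00026932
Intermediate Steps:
E = -169/3 (E = (⅓)*(-169) = -169/3 ≈ -56.333)
x(I, y) = -87 (x(I, y) = 9 - 96 = -87)
1/(x(((-47 - 1*35) - 22) + 48, E) + (14 - 52)*(-100)) = 1/(-87 + (14 - 52)*(-100)) = 1/(-87 - 38*(-100)) = 1/(-87 + 3800) = 1/3713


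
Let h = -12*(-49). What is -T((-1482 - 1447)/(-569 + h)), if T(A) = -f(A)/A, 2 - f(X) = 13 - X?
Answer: 3138/2929 ≈ 1.0714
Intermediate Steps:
h = 588
f(X) = -11 + X (f(X) = 2 - (13 - X) = 2 + (-13 + X) = -11 + X)
T(A) = -(-11 + A)/A
-T((-1482 - 1447)/(-569 + h)) = -(11 - (-1482 - 1447)/(-569 + 588))/((-1482 - 1447)/(-569 + 588)) = -(11 - (-2929)/19)/((-2929/19)) = -(11 - (-2929)/19)/((-2929*1/19)) = -(11 - 1*(-2929/19))/(-2929/19) = -(-19)*(11 + 2929/19)/2929 = -(-19)*3138/(2929*19) = -1*(-3138/2929) = 3138/2929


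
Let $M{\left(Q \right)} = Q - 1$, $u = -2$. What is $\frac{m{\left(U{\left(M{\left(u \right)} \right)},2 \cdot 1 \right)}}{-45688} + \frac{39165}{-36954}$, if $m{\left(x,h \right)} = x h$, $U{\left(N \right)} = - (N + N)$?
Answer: $- \frac{37287791}{35174049} \approx -1.0601$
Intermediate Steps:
$M{\left(Q \right)} = -1 + Q$ ($M{\left(Q \right)} = Q - 1 = -1 + Q$)
$U{\left(N \right)} = - 2 N$
$m{\left(x,h \right)} = h x$
$\frac{m{\left(U{\left(M{\left(u \right)} \right)},2 \cdot 1 \right)}}{-45688} + \frac{39165}{-36954} = \frac{2 \cdot 1 \left(- 2 \left(-1 - 2\right)\right)}{-45688} + \frac{39165}{-36954} = 2 \left(\left(-2\right) \left(-3\right)\right) \left(- \frac{1}{45688}\right) + 39165 \left(- \frac{1}{36954}\right) = 2 \cdot 6 \left(- \frac{1}{45688}\right) - \frac{13055}{12318} = 12 \left(- \frac{1}{45688}\right) - \frac{13055}{12318} = - \frac{3}{11422} - \frac{13055}{12318} = - \frac{37287791}{35174049}$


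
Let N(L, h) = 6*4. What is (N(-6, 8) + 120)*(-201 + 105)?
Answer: -13824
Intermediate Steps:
N(L, h) = 24
(N(-6, 8) + 120)*(-201 + 105) = (24 + 120)*(-201 + 105) = 144*(-96) = -13824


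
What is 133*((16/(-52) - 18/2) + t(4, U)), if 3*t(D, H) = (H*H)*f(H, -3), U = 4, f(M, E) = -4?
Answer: -158935/39 ≈ -4075.3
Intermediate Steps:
t(D, H) = -4*H²/3 (t(D, H) = ((H*H)*(-4))/3 = (H²*(-4))/3 = (-4*H²)/3 = -4*H²/3)
133*((16/(-52) - 18/2) + t(4, U)) = 133*((16/(-52) - 18/2) - 4/3*4²) = 133*((16*(-1/52) - 18*½) - 4/3*16) = 133*((-4/13 - 9) - 64/3) = 133*(-121/13 - 64/3) = 133*(-1195/39) = -158935/39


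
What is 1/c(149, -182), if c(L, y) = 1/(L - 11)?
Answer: 138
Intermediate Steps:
c(L, y) = 1/(-11 + L)
1/c(149, -182) = 1/(1/(-11 + 149)) = 1/(1/138) = 138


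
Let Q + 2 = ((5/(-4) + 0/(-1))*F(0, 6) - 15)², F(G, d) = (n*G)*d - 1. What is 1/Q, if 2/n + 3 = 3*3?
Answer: 16/2993 ≈ 0.0053458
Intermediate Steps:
n = ⅓ (n = 2/(-3 + 3*3) = 2/(-3 + 9) = 2/6 = 2*(⅙) = ⅓ ≈ 0.33333)
F(G, d) = -1 + G*d/3 (F(G, d) = (G/3)*d - 1 = G*d/3 - 1 = -1 + G*d/3)
Q = 2993/16 (Q = -2 + ((5/(-4) + 0/(-1))*(-1 + (⅓)*0*6) - 15)² = -2 + ((5*(-¼) + 0*(-1))*(-1 + 0) - 15)² = -2 + ((-5/4 + 0)*(-1) - 15)² = -2 + (-5/4*(-1) - 15)² = -2 + (5/4 - 15)² = -2 + (-55/4)² = -2 + 3025/16 = 2993/16 ≈ 187.06)
1/Q = 1/(2993/16) = 16/2993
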